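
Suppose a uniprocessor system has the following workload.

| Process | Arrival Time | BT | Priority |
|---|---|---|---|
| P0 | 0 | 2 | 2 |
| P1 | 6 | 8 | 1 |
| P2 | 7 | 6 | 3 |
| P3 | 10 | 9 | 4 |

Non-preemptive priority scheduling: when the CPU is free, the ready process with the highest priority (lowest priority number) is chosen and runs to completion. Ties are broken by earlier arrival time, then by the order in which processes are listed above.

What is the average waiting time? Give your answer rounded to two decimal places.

4.25

Gantt: | P0 0-2 | idle 2-6 | P1 6-14 | P2 14-20 | P3 20-29 |
Completion: P0=2  P1=14  P2=20  P3=29
Turnaround (C−A): P0=2  P1=8  P2=13  P3=19
Waiting times: P0=0, P1=0, P2=7, P3=10
Average waiting = (0+0+7+10) / 4 = 17/4 = 4.25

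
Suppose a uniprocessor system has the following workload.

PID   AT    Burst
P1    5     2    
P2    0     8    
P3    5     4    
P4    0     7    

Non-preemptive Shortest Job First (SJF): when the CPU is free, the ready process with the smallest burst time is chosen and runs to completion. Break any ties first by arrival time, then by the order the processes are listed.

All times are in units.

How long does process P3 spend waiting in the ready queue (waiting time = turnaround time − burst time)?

Gantt: | P4 0-7 | P1 7-9 | P3 9-13 | P2 13-21 |
Completion: P1=9  P2=21  P3=13  P4=7
Waiting(P3) = turnaround − burst = 8 − 4 = 4

4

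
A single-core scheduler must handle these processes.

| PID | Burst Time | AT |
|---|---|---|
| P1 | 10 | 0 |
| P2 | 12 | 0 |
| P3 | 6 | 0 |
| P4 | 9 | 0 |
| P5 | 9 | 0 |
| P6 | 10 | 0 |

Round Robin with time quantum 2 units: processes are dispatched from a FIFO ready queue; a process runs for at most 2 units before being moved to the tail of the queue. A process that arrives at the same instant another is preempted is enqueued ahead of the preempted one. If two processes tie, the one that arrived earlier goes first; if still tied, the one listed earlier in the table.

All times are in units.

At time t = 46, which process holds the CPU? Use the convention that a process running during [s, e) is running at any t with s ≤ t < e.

P1

Gantt: | P1 0-2 | P2 2-4 | P3 4-6 | P4 6-8 | P5 8-10 | P6 10-12 | P1 12-14 | P2 14-16 | P3 16-18 | P4 18-20 | P5 20-22 | P6 22-24 | P1 24-26 | P2 26-28 | P3 28-30 | P4 30-32 | P5 32-34 | P6 34-36 | P1 36-38 | P2 38-40 | P4 40-42 | P5 42-44 | P6 44-46 | P1 46-48 | P2 48-50 | P4 50-51 | P5 51-52 | P6 52-54 | P2 54-56 |
Completion: P1=48  P2=56  P3=30  P4=51  P5=52  P6=54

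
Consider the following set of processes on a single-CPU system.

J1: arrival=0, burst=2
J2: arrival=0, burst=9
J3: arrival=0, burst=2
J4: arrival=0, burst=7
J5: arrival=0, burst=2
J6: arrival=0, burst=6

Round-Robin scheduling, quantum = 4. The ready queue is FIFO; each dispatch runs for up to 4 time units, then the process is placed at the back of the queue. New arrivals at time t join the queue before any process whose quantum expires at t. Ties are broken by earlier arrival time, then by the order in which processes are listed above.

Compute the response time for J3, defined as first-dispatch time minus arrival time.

Gantt: | J1 0-2 | J2 2-6 | J3 6-8 | J4 8-12 | J5 12-14 | J6 14-18 | J2 18-22 | J4 22-25 | J6 25-27 | J2 27-28 |
Completion: J1=2  J2=28  J3=8  J4=25  J5=14  J6=27
Response(J3) = first start − arrival = 6 − 0 = 6

6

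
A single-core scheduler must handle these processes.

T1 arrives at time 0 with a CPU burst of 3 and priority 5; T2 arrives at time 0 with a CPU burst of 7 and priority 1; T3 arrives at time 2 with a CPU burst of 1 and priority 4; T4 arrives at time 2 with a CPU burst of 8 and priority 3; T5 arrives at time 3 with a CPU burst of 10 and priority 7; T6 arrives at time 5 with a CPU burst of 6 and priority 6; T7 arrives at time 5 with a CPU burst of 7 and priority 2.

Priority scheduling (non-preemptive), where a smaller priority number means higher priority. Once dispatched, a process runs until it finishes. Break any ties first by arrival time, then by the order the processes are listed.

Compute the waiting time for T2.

Gantt: | T2 0-7 | T7 7-14 | T4 14-22 | T3 22-23 | T1 23-26 | T6 26-32 | T5 32-42 |
Completion: T1=26  T2=7  T3=23  T4=22  T5=42  T6=32  T7=14
Turnaround (C−A): T1=26  T2=7  T3=21  T4=20  T5=39  T6=27  T7=9
Waiting(T2) = turnaround − burst = 7 − 7 = 0

0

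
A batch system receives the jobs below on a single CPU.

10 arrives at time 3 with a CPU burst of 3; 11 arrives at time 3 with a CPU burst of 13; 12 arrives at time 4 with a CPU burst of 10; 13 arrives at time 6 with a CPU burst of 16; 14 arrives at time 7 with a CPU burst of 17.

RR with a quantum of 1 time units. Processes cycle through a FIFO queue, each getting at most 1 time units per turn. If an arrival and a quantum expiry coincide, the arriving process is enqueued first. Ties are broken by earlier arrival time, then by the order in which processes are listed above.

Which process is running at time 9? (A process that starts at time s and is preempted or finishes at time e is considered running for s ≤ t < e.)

Gantt: | idle 0-3 | 10 3-4 | 11 4-5 | 12 5-6 | 10 6-7 | 11 7-8 | 13 8-9 | 12 9-10 | 14 10-11 | 10 11-12 | 11 12-13 | 13 13-14 | 12 14-15 | 14 15-16 | 11 16-17 | 13 17-18 | 12 18-19 | 14 19-20 | 11 20-21 | 13 21-22 | 12 22-23 | 14 23-24 | 11 24-25 | 13 25-26 | 12 26-27 | 14 27-28 | 11 28-29 | 13 29-30 | 12 30-31 | 14 31-32 | 11 32-33 | 13 33-34 | 12 34-35 | 14 35-36 | 11 36-37 | 13 37-38 | 12 38-39 | 14 39-40 | 11 40-41 | 13 41-42 | 12 42-43 | 14 43-44 | 11 44-45 | 13 45-46 | 14 46-47 | 11 47-48 | 13 48-49 | 14 49-50 | 11 50-51 | 13 51-52 | 14 52-53 | 13 53-54 | 14 54-55 | 13 55-56 | 14 56-57 | 13 57-58 | 14 58-59 | 13 59-60 | 14 60-62 |
Completion: 10=12  11=51  12=43  13=60  14=62
Turnaround (C−A): 10=9  11=48  12=39  13=54  14=55

12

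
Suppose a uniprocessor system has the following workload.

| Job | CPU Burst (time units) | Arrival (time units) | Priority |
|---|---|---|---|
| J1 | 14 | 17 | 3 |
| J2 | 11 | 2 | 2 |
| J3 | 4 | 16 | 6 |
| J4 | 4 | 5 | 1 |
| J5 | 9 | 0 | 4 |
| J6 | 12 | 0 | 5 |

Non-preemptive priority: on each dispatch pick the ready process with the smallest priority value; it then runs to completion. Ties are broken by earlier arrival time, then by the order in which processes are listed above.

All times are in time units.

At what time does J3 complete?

Timeline: | J5 0-9 | J4 9-13 | J2 13-24 | J1 24-38 | J6 38-50 | J3 50-54 |
Completion: J1=38  J2=24  J3=54  J4=13  J5=9  J6=50
Turnaround (C−A): J1=21  J2=22  J3=38  J4=8  J5=9  J6=50

54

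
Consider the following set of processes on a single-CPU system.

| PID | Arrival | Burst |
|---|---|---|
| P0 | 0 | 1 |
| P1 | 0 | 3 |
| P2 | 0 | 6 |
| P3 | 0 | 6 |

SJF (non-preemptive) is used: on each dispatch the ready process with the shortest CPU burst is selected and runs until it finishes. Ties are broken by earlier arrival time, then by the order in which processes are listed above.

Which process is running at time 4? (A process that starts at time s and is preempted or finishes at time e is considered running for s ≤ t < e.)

P2

Gantt: | P0 0-1 | P1 1-4 | P2 4-10 | P3 10-16 |
Completion: P0=1  P1=4  P2=10  P3=16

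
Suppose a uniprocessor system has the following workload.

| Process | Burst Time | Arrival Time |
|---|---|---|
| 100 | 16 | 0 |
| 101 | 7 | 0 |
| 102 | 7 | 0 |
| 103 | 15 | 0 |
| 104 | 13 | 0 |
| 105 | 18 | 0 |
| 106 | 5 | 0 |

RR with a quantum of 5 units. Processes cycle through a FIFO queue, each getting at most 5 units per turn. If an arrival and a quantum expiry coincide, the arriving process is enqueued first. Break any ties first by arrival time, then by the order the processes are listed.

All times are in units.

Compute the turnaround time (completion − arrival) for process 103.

69

Gantt: | 100 0-5 | 101 5-10 | 102 10-15 | 103 15-20 | 104 20-25 | 105 25-30 | 106 30-35 | 100 35-40 | 101 40-42 | 102 42-44 | 103 44-49 | 104 49-54 | 105 54-59 | 100 59-64 | 103 64-69 | 104 69-72 | 105 72-77 | 100 77-78 | 105 78-81 |
Completion: 100=78  101=42  102=44  103=69  104=72  105=81  106=35
Turnaround (C−A): 100=78  101=42  102=44  103=69  104=72  105=81  106=35
Turnaround(103) = completion − arrival = 69 − 0 = 69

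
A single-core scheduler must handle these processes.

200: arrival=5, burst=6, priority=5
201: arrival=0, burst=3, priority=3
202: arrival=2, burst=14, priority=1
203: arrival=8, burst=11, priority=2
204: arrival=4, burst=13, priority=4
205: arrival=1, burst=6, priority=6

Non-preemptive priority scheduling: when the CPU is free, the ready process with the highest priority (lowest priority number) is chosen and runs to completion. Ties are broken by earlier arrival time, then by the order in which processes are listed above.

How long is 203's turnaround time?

Timeline: | 201 0-3 | 202 3-17 | 203 17-28 | 204 28-41 | 200 41-47 | 205 47-53 |
Completion: 200=47  201=3  202=17  203=28  204=41  205=53
Turnaround (C−A): 200=42  201=3  202=15  203=20  204=37  205=52
Turnaround(203) = completion − arrival = 28 − 8 = 20

20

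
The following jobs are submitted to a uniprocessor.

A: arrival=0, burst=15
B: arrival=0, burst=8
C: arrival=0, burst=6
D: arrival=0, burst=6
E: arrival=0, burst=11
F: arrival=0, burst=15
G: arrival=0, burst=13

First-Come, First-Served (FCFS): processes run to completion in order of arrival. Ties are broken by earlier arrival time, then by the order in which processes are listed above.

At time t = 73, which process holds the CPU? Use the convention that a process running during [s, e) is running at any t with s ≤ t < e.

G

Gantt: | A 0-15 | B 15-23 | C 23-29 | D 29-35 | E 35-46 | F 46-61 | G 61-74 |
Completion: A=15  B=23  C=29  D=35  E=46  F=61  G=74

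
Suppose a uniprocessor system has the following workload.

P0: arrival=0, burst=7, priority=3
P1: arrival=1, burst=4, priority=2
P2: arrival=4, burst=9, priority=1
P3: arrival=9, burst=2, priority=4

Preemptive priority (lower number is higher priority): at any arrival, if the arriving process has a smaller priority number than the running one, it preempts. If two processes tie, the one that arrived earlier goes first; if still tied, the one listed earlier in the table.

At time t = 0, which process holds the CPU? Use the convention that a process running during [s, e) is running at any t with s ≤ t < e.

P0

Schedule: | P0 0-1 | P1 1-4 | P2 4-13 | P1 13-14 | P0 14-20 | P3 20-22 |
Completion: P0=20  P1=14  P2=13  P3=22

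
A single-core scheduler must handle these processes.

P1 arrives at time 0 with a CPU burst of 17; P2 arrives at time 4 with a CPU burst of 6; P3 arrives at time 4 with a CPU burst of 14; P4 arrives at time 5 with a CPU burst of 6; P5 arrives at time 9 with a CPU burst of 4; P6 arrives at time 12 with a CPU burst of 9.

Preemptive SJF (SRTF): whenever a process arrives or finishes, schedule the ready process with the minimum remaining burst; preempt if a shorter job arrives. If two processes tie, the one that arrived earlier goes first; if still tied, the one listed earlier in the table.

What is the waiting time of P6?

8

Schedule: | P1 0-4 | P2 4-10 | P5 10-14 | P4 14-20 | P6 20-29 | P1 29-42 | P3 42-56 |
Completion: P1=42  P2=10  P3=56  P4=20  P5=14  P6=29
Turnaround (C−A): P1=42  P2=6  P3=52  P4=15  P5=5  P6=17
Waiting(P6) = turnaround − burst = 17 − 9 = 8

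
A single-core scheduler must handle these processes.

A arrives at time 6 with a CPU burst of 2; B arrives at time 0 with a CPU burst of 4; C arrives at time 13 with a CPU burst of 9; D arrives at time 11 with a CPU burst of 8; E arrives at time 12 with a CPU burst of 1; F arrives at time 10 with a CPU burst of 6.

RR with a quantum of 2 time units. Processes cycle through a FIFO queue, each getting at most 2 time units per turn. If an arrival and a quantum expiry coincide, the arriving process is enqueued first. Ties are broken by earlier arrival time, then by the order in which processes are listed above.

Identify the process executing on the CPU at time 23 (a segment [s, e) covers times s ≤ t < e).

C

Gantt: | B 0-4 | idle 4-6 | A 6-8 | idle 8-10 | F 10-12 | D 12-14 | E 14-15 | F 15-17 | C 17-19 | D 19-21 | F 21-23 | C 23-25 | D 25-27 | C 27-29 | D 29-31 | C 31-34 |
Completion: A=8  B=4  C=34  D=31  E=15  F=23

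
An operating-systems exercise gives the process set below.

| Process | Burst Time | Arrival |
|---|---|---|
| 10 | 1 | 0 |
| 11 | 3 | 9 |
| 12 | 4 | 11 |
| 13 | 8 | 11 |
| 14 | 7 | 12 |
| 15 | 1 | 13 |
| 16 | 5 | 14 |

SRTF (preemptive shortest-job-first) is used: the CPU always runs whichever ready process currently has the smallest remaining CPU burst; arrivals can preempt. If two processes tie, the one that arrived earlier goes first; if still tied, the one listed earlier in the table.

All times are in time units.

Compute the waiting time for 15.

0

Schedule: | 10 0-1 | idle 1-9 | 11 9-12 | 12 12-13 | 15 13-14 | 12 14-17 | 16 17-22 | 14 22-29 | 13 29-37 |
Completion: 10=1  11=12  12=17  13=37  14=29  15=14  16=22
Turnaround (C−A): 10=1  11=3  12=6  13=26  14=17  15=1  16=8
Waiting(15) = turnaround − burst = 1 − 1 = 0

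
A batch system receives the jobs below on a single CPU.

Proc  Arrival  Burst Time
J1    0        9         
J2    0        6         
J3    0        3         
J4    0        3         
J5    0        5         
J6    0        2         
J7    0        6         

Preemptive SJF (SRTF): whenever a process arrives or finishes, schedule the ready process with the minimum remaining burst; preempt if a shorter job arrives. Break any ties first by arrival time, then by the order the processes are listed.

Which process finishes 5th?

J2

Gantt: | J6 0-2 | J3 2-5 | J4 5-8 | J5 8-13 | J2 13-19 | J7 19-25 | J1 25-34 |
Completion: J1=34  J2=19  J3=5  J4=8  J5=13  J6=2  J7=25
Turnaround (C−A): J1=34  J2=19  J3=5  J4=8  J5=13  J6=2  J7=25
Finish order: J6 → J3 → J4 → J5 → J2 → J7 → J1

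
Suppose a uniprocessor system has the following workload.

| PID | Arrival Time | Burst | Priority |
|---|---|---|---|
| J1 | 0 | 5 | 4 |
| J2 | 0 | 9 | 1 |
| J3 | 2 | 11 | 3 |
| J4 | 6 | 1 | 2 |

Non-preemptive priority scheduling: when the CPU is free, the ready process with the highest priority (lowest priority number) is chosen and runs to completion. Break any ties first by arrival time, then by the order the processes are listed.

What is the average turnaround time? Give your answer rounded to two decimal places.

Schedule: | J2 0-9 | J4 9-10 | J3 10-21 | J1 21-26 |
Completion: J1=26  J2=9  J3=21  J4=10
Turnaround times: J1=26, J2=9, J3=19, J4=4
Average turnaround = (26+9+19+4) / 4 = 58/4 = 14.50

14.50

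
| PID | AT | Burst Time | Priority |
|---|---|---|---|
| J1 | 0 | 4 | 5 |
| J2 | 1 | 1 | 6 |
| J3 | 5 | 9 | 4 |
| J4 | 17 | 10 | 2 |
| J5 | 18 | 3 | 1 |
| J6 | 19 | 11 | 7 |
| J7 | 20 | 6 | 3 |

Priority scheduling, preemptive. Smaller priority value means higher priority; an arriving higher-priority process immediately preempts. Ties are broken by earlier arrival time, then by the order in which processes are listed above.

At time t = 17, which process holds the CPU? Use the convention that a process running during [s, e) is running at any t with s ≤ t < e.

Timeline: | J1 0-4 | J2 4-5 | J3 5-14 | idle 14-17 | J4 17-18 | J5 18-21 | J4 21-30 | J7 30-36 | J6 36-47 |
Completion: J1=4  J2=5  J3=14  J4=30  J5=21  J6=47  J7=36
Turnaround (C−A): J1=4  J2=4  J3=9  J4=13  J5=3  J6=28  J7=16

J4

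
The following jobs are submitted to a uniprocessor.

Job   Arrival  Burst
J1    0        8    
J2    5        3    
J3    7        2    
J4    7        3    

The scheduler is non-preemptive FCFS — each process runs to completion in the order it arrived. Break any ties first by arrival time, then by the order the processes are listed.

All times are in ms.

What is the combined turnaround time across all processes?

29

Schedule: | J1 0-8 | J2 8-11 | J3 11-13 | J4 13-16 |
Completion: J1=8  J2=11  J3=13  J4=16
Turnaround (C−A): J1=8  J2=6  J3=6  J4=9
Turnaround = completion − arrival: J1=8, J2=6, J3=6, J4=9
Total turnaround = 8 + 6 + 6 + 9 = 29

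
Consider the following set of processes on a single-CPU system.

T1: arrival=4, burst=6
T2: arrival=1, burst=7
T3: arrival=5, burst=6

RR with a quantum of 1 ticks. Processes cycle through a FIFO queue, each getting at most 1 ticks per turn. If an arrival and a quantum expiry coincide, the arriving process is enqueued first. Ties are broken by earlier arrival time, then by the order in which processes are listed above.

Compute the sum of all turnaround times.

Timeline: | idle 0-1 | T2 1-4 | T1 4-5 | T2 5-6 | T3 6-7 | T1 7-8 | T2 8-9 | T3 9-10 | T1 10-11 | T2 11-12 | T3 12-13 | T1 13-14 | T2 14-15 | T3 15-16 | T1 16-17 | T3 17-18 | T1 18-19 | T3 19-20 |
Completion: T1=19  T2=15  T3=20
Turnaround = completion − arrival: T1=15, T2=14, T3=15
Total turnaround = 15 + 14 + 15 = 44

44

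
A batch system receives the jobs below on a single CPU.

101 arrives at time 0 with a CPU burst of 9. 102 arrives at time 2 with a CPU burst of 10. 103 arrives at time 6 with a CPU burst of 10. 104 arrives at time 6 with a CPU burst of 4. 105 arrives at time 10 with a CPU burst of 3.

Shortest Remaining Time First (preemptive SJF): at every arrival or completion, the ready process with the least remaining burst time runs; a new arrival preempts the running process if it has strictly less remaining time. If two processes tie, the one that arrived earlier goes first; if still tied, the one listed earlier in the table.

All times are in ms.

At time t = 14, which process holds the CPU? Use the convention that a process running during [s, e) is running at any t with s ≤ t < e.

Gantt: | 101 0-9 | 104 9-13 | 105 13-16 | 102 16-26 | 103 26-36 |
Completion: 101=9  102=26  103=36  104=13  105=16

105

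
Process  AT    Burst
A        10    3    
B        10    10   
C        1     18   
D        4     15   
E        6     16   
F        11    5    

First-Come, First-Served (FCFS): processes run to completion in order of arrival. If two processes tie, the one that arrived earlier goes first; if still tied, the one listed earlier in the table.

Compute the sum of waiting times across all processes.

Gantt: | idle 0-1 | C 1-19 | D 19-34 | E 34-50 | A 50-53 | B 53-63 | F 63-68 |
Completion: A=53  B=63  C=19  D=34  E=50  F=68
Turnaround (C−A): A=43  B=53  C=18  D=30  E=44  F=57
Waiting = turnaround − burst: A=40, B=43, C=0, D=15, E=28, F=52
Total waiting = 40 + 43 + 0 + 15 + 28 + 52 = 178

178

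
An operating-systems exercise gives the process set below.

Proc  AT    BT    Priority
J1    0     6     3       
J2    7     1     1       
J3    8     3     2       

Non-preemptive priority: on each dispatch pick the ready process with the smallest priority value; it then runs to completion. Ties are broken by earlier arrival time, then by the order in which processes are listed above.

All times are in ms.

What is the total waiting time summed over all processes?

0

Gantt: | J1 0-6 | idle 6-7 | J2 7-8 | J3 8-11 |
Completion: J1=6  J2=8  J3=11
Waiting = turnaround − burst: J1=0, J2=0, J3=0
Total waiting = 0 + 0 + 0 = 0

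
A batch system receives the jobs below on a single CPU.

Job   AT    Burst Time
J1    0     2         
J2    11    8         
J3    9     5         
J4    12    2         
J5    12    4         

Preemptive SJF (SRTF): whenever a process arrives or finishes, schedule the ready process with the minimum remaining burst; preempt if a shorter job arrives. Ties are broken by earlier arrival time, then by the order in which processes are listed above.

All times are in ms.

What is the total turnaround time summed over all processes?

36

Schedule: | J1 0-2 | idle 2-9 | J3 9-14 | J4 14-16 | J5 16-20 | J2 20-28 |
Completion: J1=2  J2=28  J3=14  J4=16  J5=20
Turnaround (C−A): J1=2  J2=17  J3=5  J4=4  J5=8
Turnaround = completion − arrival: J1=2, J2=17, J3=5, J4=4, J5=8
Total turnaround = 2 + 17 + 5 + 4 + 8 = 36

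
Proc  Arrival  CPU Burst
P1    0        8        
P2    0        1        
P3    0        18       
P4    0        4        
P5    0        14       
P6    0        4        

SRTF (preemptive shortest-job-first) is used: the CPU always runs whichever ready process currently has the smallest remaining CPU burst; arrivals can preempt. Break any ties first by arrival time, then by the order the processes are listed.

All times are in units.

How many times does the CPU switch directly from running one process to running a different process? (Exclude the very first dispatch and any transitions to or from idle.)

Timeline: | P2 0-1 | P4 1-5 | P6 5-9 | P1 9-17 | P5 17-31 | P3 31-49 |
Completion: P1=17  P2=1  P3=49  P4=5  P5=31  P6=9

5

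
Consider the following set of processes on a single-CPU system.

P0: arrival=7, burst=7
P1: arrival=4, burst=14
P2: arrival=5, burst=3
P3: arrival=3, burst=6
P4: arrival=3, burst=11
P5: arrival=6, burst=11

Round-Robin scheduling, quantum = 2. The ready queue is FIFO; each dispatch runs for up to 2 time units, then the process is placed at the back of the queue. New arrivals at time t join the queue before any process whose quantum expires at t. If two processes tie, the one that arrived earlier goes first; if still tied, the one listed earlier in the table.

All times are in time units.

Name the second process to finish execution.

Gantt: | idle 0-3 | P3 3-5 | P4 5-7 | P1 7-9 | P2 9-11 | P3 11-13 | P5 13-15 | P0 15-17 | P4 17-19 | P1 19-21 | P2 21-22 | P3 22-24 | P5 24-26 | P0 26-28 | P4 28-30 | P1 30-32 | P5 32-34 | P0 34-36 | P4 36-38 | P1 38-40 | P5 40-42 | P0 42-43 | P4 43-45 | P1 45-47 | P5 47-49 | P4 49-50 | P1 50-52 | P5 52-53 | P1 53-55 |
Completion: P0=43  P1=55  P2=22  P3=24  P4=50  P5=53
Finish order: P2 → P3 → P0 → P4 → P5 → P1

P3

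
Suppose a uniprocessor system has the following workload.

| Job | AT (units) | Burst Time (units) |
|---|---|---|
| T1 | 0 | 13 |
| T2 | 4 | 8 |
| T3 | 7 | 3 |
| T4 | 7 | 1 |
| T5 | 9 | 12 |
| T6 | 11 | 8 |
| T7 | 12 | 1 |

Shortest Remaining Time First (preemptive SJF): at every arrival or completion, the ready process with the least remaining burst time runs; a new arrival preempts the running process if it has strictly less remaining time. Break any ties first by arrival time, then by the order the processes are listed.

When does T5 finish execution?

Schedule: | T1 0-4 | T2 4-7 | T4 7-8 | T3 8-11 | T2 11-12 | T7 12-13 | T2 13-17 | T6 17-25 | T1 25-34 | T5 34-46 |
Completion: T1=34  T2=17  T3=11  T4=8  T5=46  T6=25  T7=13
Turnaround (C−A): T1=34  T2=13  T3=4  T4=1  T5=37  T6=14  T7=1

46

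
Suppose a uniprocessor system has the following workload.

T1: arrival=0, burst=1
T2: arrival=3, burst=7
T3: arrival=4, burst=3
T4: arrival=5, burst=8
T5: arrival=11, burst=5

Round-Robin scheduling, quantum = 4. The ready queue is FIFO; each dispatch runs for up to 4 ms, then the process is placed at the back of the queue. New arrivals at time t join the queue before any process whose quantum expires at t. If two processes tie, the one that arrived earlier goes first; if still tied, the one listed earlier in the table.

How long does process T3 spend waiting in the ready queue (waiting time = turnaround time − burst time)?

Gantt: | T1 0-1 | idle 1-3 | T2 3-7 | T3 7-10 | T4 10-14 | T2 14-17 | T5 17-21 | T4 21-25 | T5 25-26 |
Completion: T1=1  T2=17  T3=10  T4=25  T5=26
Waiting(T3) = turnaround − burst = 6 − 3 = 3

3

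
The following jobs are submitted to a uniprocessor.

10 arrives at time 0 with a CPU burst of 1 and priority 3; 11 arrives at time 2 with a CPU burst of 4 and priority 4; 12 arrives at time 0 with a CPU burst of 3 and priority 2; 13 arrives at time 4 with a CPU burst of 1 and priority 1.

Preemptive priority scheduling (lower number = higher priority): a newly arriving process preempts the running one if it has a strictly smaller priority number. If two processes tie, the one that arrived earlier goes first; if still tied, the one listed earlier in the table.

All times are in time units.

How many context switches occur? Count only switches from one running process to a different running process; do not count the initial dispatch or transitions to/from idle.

Timeline: | 12 0-3 | 10 3-4 | 13 4-5 | 11 5-9 |
Completion: 10=4  11=9  12=3  13=5
Turnaround (C−A): 10=4  11=7  12=3  13=1

3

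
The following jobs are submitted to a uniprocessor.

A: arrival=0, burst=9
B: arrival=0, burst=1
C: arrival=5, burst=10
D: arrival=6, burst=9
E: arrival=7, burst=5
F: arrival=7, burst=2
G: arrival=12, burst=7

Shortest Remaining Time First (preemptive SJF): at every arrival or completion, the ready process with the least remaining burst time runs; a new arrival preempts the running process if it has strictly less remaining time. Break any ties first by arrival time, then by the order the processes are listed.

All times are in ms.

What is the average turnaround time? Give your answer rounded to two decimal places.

14.57

Timeline: | B 0-1 | A 1-7 | F 7-9 | A 9-12 | E 12-17 | G 17-24 | D 24-33 | C 33-43 |
Completion: A=12  B=1  C=43  D=33  E=17  F=9  G=24
Turnaround (C−A): A=12  B=1  C=38  D=27  E=10  F=2  G=12
Turnaround times: A=12, B=1, C=38, D=27, E=10, F=2, G=12
Average turnaround = (12+1+38+27+10+2+12) / 7 = 102/7 = 14.57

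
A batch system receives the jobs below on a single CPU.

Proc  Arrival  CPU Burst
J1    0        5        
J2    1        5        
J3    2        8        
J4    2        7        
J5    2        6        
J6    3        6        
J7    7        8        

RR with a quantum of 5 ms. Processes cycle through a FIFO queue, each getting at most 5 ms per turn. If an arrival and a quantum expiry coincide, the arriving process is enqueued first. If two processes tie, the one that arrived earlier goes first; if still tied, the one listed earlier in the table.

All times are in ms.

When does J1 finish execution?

Gantt: | J1 0-5 | J2 5-10 | J3 10-15 | J4 15-20 | J5 20-25 | J6 25-30 | J7 30-35 | J3 35-38 | J4 38-40 | J5 40-41 | J6 41-42 | J7 42-45 |
Completion: J1=5  J2=10  J3=38  J4=40  J5=41  J6=42  J7=45
Turnaround (C−A): J1=5  J2=9  J3=36  J4=38  J5=39  J6=39  J7=38

5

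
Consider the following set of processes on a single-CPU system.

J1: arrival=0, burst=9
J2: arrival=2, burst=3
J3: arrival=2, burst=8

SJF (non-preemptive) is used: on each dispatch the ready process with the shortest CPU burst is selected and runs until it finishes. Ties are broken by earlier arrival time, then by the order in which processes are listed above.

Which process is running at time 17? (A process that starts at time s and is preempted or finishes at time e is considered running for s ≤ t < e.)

Schedule: | J1 0-9 | J2 9-12 | J3 12-20 |
Completion: J1=9  J2=12  J3=20

J3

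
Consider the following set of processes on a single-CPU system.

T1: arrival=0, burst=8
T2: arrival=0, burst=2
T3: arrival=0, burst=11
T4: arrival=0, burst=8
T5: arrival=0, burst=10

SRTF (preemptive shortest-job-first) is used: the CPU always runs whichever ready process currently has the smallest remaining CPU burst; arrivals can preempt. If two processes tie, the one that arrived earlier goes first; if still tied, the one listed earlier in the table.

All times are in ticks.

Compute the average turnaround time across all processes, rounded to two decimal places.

Schedule: | T2 0-2 | T1 2-10 | T4 10-18 | T5 18-28 | T3 28-39 |
Completion: T1=10  T2=2  T3=39  T4=18  T5=28
Turnaround times: T1=10, T2=2, T3=39, T4=18, T5=28
Average turnaround = (10+2+39+18+28) / 5 = 97/5 = 19.40

19.40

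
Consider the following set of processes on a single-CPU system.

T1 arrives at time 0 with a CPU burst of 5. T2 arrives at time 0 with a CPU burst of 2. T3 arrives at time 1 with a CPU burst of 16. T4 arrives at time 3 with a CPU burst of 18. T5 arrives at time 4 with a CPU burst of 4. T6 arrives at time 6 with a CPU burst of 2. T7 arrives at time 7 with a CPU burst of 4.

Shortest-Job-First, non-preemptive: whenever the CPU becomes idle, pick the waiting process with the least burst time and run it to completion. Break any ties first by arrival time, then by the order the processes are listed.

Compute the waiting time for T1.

Gantt: | T2 0-2 | T1 2-7 | T6 7-9 | T5 9-13 | T7 13-17 | T3 17-33 | T4 33-51 |
Completion: T1=7  T2=2  T3=33  T4=51  T5=13  T6=9  T7=17
Turnaround (C−A): T1=7  T2=2  T3=32  T4=48  T5=9  T6=3  T7=10
Waiting(T1) = turnaround − burst = 7 − 5 = 2

2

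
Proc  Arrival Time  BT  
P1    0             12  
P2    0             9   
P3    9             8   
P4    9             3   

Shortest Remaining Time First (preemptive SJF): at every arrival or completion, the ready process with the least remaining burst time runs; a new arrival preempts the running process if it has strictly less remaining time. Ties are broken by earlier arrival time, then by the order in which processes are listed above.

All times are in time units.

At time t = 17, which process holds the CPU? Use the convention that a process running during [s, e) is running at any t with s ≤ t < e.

Gantt: | P2 0-9 | P4 9-12 | P3 12-20 | P1 20-32 |
Completion: P1=32  P2=9  P3=20  P4=12
Turnaround (C−A): P1=32  P2=9  P3=11  P4=3

P3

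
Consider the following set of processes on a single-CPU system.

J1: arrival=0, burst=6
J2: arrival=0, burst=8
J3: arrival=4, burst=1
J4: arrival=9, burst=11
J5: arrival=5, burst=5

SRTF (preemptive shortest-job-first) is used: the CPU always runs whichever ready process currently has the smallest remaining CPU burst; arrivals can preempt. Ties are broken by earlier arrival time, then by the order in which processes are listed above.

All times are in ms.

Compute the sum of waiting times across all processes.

Timeline: | J1 0-4 | J3 4-5 | J1 5-7 | J5 7-12 | J2 12-20 | J4 20-31 |
Completion: J1=7  J2=20  J3=5  J4=31  J5=12
Turnaround (C−A): J1=7  J2=20  J3=1  J4=22  J5=7
Waiting = turnaround − burst: J1=1, J2=12, J3=0, J4=11, J5=2
Total waiting = 1 + 12 + 0 + 11 + 2 = 26

26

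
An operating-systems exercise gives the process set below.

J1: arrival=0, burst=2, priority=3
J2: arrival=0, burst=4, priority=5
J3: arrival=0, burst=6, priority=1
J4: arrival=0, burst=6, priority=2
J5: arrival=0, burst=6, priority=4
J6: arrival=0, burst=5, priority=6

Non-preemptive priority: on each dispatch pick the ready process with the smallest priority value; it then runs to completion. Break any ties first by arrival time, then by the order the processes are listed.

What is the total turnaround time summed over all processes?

105

Timeline: | J3 0-6 | J4 6-12 | J1 12-14 | J5 14-20 | J2 20-24 | J6 24-29 |
Completion: J1=14  J2=24  J3=6  J4=12  J5=20  J6=29
Turnaround (C−A): J1=14  J2=24  J3=6  J4=12  J5=20  J6=29
Turnaround = completion − arrival: J1=14, J2=24, J3=6, J4=12, J5=20, J6=29
Total turnaround = 14 + 24 + 6 + 12 + 20 + 29 = 105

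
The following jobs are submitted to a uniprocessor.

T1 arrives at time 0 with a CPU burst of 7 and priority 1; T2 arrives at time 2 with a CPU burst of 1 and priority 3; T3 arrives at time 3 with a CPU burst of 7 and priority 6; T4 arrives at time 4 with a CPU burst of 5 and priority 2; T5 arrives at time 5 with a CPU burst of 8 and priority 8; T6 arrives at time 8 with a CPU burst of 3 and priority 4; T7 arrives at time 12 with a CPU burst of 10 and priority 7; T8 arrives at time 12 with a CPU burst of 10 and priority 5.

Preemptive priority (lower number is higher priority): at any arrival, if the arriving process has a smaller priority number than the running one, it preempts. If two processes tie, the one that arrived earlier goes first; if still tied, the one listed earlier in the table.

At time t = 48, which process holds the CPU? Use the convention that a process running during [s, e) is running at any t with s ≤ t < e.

Timeline: | T1 0-7 | T4 7-12 | T2 12-13 | T6 13-16 | T8 16-26 | T3 26-33 | T7 33-43 | T5 43-51 |
Completion: T1=7  T2=13  T3=33  T4=12  T5=51  T6=16  T7=43  T8=26
Turnaround (C−A): T1=7  T2=11  T3=30  T4=8  T5=46  T6=8  T7=31  T8=14

T5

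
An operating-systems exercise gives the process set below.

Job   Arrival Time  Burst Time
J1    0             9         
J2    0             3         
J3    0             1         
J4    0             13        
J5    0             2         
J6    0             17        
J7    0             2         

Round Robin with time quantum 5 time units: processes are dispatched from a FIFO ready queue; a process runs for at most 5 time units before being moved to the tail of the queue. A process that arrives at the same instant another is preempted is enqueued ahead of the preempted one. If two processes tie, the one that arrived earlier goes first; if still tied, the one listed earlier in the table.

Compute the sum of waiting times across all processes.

Timeline: | J1 0-5 | J2 5-8 | J3 8-9 | J4 9-14 | J5 14-16 | J6 16-21 | J7 21-23 | J1 23-27 | J4 27-32 | J6 32-37 | J4 37-40 | J6 40-47 |
Completion: J1=27  J2=8  J3=9  J4=40  J5=16  J6=47  J7=23
Turnaround (C−A): J1=27  J2=8  J3=9  J4=40  J5=16  J6=47  J7=23
Waiting = turnaround − burst: J1=18, J2=5, J3=8, J4=27, J5=14, J6=30, J7=21
Total waiting = 18 + 5 + 8 + 27 + 14 + 30 + 21 = 123

123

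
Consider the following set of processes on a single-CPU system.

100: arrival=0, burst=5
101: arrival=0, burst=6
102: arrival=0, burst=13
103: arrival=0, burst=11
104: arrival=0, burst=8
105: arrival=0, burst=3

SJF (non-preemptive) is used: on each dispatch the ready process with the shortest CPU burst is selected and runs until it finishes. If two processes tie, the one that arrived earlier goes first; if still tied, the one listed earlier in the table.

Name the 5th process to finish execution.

103

Timeline: | 105 0-3 | 100 3-8 | 101 8-14 | 104 14-22 | 103 22-33 | 102 33-46 |
Completion: 100=8  101=14  102=46  103=33  104=22  105=3
Turnaround (C−A): 100=8  101=14  102=46  103=33  104=22  105=3
Finish order: 105 → 100 → 101 → 104 → 103 → 102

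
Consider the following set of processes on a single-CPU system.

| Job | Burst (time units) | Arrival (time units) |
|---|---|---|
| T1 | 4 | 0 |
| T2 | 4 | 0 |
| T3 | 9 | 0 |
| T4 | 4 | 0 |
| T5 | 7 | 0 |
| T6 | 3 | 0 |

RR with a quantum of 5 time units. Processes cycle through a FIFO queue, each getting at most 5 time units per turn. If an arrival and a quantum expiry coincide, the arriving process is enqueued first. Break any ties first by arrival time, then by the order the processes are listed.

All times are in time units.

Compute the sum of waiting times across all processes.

Gantt: | T1 0-4 | T2 4-8 | T3 8-13 | T4 13-17 | T5 17-22 | T6 22-25 | T3 25-29 | T5 29-31 |
Completion: T1=4  T2=8  T3=29  T4=17  T5=31  T6=25
Turnaround (C−A): T1=4  T2=8  T3=29  T4=17  T5=31  T6=25
Waiting = turnaround − burst: T1=0, T2=4, T3=20, T4=13, T5=24, T6=22
Total waiting = 0 + 4 + 20 + 13 + 24 + 22 = 83

83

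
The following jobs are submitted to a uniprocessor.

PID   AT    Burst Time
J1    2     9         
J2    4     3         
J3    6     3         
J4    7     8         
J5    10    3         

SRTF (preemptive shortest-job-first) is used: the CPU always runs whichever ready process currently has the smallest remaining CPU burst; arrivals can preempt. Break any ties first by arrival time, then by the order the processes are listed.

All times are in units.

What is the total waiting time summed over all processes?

Gantt: | idle 0-2 | J1 2-4 | J2 4-7 | J3 7-10 | J5 10-13 | J1 13-20 | J4 20-28 |
Completion: J1=20  J2=7  J3=10  J4=28  J5=13
Turnaround (C−A): J1=18  J2=3  J3=4  J4=21  J5=3
Waiting = turnaround − burst: J1=9, J2=0, J3=1, J4=13, J5=0
Total waiting = 9 + 0 + 1 + 13 + 0 = 23

23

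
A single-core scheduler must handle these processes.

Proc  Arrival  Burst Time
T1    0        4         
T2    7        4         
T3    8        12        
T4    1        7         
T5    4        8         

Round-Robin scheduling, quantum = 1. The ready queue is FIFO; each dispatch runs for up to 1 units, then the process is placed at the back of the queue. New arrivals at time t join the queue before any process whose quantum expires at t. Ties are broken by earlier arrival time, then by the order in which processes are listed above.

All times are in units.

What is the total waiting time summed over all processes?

Timeline: | T1 0-1 | T4 1-2 | T1 2-3 | T4 3-4 | T1 4-5 | T5 5-6 | T4 6-7 | T1 7-8 | T5 8-9 | T2 9-10 | T4 10-11 | T3 11-12 | T5 12-13 | T2 13-14 | T4 14-15 | T3 15-16 | T5 16-17 | T2 17-18 | T4 18-19 | T3 19-20 | T5 20-21 | T2 21-22 | T4 22-23 | T3 23-24 | T5 24-25 | T3 25-26 | T5 26-27 | T3 27-28 | T5 28-29 | T3 29-35 |
Completion: T1=8  T2=22  T3=35  T4=23  T5=29
Turnaround (C−A): T1=8  T2=15  T3=27  T4=22  T5=25
Waiting = turnaround − burst: T1=4, T2=11, T3=15, T4=15, T5=17
Total waiting = 4 + 11 + 15 + 15 + 17 = 62

62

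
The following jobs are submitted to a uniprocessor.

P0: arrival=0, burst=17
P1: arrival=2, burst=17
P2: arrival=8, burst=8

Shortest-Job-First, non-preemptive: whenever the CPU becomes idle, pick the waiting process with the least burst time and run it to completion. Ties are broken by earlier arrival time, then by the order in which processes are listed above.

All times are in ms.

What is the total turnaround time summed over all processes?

Schedule: | P0 0-17 | P2 17-25 | P1 25-42 |
Completion: P0=17  P1=42  P2=25
Turnaround (C−A): P0=17  P1=40  P2=17
Turnaround = completion − arrival: P0=17, P1=40, P2=17
Total turnaround = 17 + 40 + 17 = 74

74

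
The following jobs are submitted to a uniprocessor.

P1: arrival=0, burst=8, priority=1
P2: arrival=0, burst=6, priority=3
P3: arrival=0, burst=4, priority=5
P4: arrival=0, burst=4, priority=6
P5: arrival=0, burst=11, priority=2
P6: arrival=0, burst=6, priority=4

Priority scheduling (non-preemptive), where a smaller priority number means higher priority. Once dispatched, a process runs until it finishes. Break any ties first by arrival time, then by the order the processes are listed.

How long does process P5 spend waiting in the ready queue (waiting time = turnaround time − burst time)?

8

Schedule: | P1 0-8 | P5 8-19 | P2 19-25 | P6 25-31 | P3 31-35 | P4 35-39 |
Completion: P1=8  P2=25  P3=35  P4=39  P5=19  P6=31
Waiting(P5) = turnaround − burst = 19 − 11 = 8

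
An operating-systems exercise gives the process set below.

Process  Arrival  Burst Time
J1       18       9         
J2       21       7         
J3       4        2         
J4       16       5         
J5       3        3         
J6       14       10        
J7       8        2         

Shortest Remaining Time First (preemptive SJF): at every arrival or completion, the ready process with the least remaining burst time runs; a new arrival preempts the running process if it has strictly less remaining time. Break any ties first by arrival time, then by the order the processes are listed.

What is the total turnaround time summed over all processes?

70

Timeline: | idle 0-3 | J5 3-6 | J3 6-8 | J7 8-10 | idle 10-14 | J6 14-16 | J4 16-21 | J2 21-28 | J6 28-36 | J1 36-45 |
Completion: J1=45  J2=28  J3=8  J4=21  J5=6  J6=36  J7=10
Turnaround = completion − arrival: J1=27, J2=7, J3=4, J4=5, J5=3, J6=22, J7=2
Total turnaround = 27 + 7 + 4 + 5 + 3 + 22 + 2 = 70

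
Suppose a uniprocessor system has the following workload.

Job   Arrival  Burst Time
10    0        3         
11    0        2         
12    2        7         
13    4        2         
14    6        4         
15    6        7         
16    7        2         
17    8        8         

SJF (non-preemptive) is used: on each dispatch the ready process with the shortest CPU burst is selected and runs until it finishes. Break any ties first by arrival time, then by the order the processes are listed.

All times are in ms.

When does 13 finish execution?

7

Schedule: | 11 0-2 | 10 2-5 | 13 5-7 | 16 7-9 | 14 9-13 | 12 13-20 | 15 20-27 | 17 27-35 |
Completion: 10=5  11=2  12=20  13=7  14=13  15=27  16=9  17=35
Turnaround (C−A): 10=5  11=2  12=18  13=3  14=7  15=21  16=2  17=27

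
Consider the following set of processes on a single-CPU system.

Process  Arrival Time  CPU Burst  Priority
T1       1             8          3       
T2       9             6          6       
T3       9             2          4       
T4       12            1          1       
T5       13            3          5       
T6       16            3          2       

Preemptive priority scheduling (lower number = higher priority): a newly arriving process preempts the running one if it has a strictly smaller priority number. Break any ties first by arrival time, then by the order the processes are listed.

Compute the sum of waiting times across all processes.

9

Timeline: | idle 0-1 | T1 1-9 | T3 9-11 | T2 11-12 | T4 12-13 | T5 13-16 | T6 16-19 | T2 19-24 |
Completion: T1=9  T2=24  T3=11  T4=13  T5=16  T6=19
Turnaround (C−A): T1=8  T2=15  T3=2  T4=1  T5=3  T6=3
Waiting = turnaround − burst: T1=0, T2=9, T3=0, T4=0, T5=0, T6=0
Total waiting = 0 + 9 + 0 + 0 + 0 + 0 = 9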